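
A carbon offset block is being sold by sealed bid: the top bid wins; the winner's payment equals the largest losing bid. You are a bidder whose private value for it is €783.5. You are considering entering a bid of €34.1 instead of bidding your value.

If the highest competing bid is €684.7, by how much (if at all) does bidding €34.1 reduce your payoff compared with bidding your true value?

€98.8

Bidding your value €783.5: you win (since €783.5 > €684.7) and pay €684.7. Payoff €98.8.
Bidding €34.1: you lose. Payoff €0.
The competing bid €684.7 lies between your shaded bid and your value, so underbidding forfeits an item you could have won at a profitable price.
Loss from deviating = €98.8 − (€0) = €98.8.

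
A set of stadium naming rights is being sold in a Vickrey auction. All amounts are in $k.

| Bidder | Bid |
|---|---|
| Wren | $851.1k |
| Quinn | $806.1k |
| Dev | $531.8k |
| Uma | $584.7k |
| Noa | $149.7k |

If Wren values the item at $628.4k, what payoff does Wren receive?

Highest bid: Wren at $851.1k, so Wren wins.
Second-highest bid: Quinn at $806.1k — that is the price the winner pays.
Wren's payoff = value − price = $628.4k − $806.1k = −$177.7k.

−$177.7k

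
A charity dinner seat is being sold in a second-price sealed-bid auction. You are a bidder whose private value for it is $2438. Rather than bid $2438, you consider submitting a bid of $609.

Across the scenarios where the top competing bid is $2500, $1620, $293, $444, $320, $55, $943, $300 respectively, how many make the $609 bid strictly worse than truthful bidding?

2

The deviation hurts exactly when the highest competing bid lies strictly between $609 and $2438 — underbidding then forfeits a profitable win.
$2500: above both → same outcome either way.
$1620: inside the interval → strictly worse (loss $818).
$293: below both → same outcome either way.
$444: below both → same outcome either way.
$320: below both → same outcome either way.
$55: below both → same outcome either way.
$943: inside the interval → strictly worse (loss $1495).
$300: below both → same outcome either way.
Count: 2.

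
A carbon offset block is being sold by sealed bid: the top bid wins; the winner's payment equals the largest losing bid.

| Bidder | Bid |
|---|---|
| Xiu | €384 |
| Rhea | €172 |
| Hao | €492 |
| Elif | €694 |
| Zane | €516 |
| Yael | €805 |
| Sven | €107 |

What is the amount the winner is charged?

Highest bid: Yael at €805, so Yael wins.
Second-highest bid: Elif at €694 — that is the price the winner pays.

€694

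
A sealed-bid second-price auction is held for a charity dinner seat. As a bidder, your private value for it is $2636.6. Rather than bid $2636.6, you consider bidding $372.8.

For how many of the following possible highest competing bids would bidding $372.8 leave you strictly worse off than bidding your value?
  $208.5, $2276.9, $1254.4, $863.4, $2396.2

The deviation hurts exactly when the highest competing bid lies strictly between $372.8 and $2636.6 — underbidding then forfeits a profitable win.
$208.5: below both → same outcome either way.
$2276.9: inside the interval → strictly worse (loss $359.7).
$1254.4: inside the interval → strictly worse (loss $1382.2).
$863.4: inside the interval → strictly worse (loss $1773.2).
$2396.2: inside the interval → strictly worse (loss $240.4).
Count: 4.

4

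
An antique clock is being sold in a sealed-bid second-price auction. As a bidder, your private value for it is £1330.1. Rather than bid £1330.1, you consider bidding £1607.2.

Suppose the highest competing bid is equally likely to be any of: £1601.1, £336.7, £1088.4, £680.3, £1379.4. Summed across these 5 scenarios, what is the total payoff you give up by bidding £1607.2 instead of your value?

£320.3

The deviation costs you only when the competing bid falls strictly between £1330.1 and £1607.2; elsewhere both bids give the same outcome.
£1601.1: truthful payoff £0, deviation payoff −£271 → loss £271.
£336.7: outcomes coincide → loss £0.
£1088.4: outcomes coincide → loss £0.
£680.3: outcomes coincide → loss £0.
£1379.4: truthful payoff £0, deviation payoff −£49.3 → loss £49.3.
Total loss = £271 + £49.3 = £320.3.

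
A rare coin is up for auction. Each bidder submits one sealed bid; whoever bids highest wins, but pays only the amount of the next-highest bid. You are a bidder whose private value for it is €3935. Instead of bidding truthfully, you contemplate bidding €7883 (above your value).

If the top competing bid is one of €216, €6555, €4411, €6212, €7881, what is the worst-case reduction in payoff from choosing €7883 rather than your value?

€216: same outcome either way → loss €0.
€6555: truthful gives €0, deviation gives −€2620 → loss €2620.
€4411: truthful gives €0, deviation gives −€476 → loss €476.
€6212: truthful gives €0, deviation gives −€2277 → loss €2277.
€7881: truthful gives €0, deviation gives −€3946 → loss €3946.
Maximum loss: €3946.

€3946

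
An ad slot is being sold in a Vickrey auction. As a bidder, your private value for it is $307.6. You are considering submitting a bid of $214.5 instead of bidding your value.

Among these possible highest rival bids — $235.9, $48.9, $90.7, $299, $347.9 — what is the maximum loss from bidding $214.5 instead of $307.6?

$71.7

$235.9: truthful gives $71.7, deviation gives $0 → loss $71.7.
$48.9: same outcome either way → loss $0.
$90.7: same outcome either way → loss $0.
$299: truthful gives $8.6, deviation gives $0 → loss $8.6.
$347.9: same outcome either way → loss $0.
Maximum loss: $71.7.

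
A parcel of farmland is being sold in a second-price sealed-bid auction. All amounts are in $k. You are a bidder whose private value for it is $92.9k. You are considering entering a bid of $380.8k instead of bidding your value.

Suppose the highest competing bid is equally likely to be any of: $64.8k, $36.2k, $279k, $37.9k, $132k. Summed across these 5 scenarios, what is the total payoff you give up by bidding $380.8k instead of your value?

The deviation costs you only when the competing bid falls strictly between $92.9k and $380.8k; elsewhere both bids give the same outcome.
$64.8k: outcomes coincide → loss $0k.
$36.2k: outcomes coincide → loss $0k.
$279k: truthful payoff $0k, deviation payoff −$186.1k → loss $186.1k.
$37.9k: outcomes coincide → loss $0k.
$132k: truthful payoff $0k, deviation payoff −$39.1k → loss $39.1k.
Total loss = $186.1k + $39.1k = $225.2k.

$225.2k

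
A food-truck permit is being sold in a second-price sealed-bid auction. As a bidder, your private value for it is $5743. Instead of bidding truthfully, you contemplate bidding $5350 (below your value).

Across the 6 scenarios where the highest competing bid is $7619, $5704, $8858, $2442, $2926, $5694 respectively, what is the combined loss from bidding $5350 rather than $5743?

$88

The deviation costs you only when the competing bid falls strictly between $5350 and $5743; elsewhere both bids give the same outcome.
$7619: outcomes coincide → loss $0.
$5704: truthful payoff $39, deviation payoff $0 → loss $39.
$8858: outcomes coincide → loss $0.
$2442: outcomes coincide → loss $0.
$2926: outcomes coincide → loss $0.
$5694: truthful payoff $49, deviation payoff $0 → loss $49.
Total loss = $39 + $49 = $88.
Truthful bidding weakly dominates here: raising your bid can only win items priced above your value, and lowering it can only forfeit items priced below.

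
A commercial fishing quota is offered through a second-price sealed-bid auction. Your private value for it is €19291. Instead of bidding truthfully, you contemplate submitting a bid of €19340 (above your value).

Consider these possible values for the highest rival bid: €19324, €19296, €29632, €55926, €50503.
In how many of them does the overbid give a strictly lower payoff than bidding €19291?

2

The deviation hurts exactly when the highest competing bid lies strictly between €19291 and €19340 — overbidding then wins at a price above your value.
€19324: inside the interval → strictly worse (loss €33).
€19296: inside the interval → strictly worse (loss €5).
€29632: above both → same outcome either way.
€55926: above both → same outcome either way.
€50503: above both → same outcome either way.
Count: 2.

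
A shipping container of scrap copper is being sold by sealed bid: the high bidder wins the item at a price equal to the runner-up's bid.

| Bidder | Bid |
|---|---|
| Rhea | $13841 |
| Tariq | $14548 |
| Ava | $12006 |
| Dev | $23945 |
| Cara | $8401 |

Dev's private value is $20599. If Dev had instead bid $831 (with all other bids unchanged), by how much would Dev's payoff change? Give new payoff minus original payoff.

−$6051

The highest bid among the other bidders is $14548; Dev's bid doesn't change that.
Original bid $23945: Dev is highest, pays the top rival bid $14548; payoff $20599 − $14548 = $6051.
Alternative bid $831: Dev is not highest (top rival bid is $14548); payoff $0.
Change in payoff = $0 − ($6051) = −$6051.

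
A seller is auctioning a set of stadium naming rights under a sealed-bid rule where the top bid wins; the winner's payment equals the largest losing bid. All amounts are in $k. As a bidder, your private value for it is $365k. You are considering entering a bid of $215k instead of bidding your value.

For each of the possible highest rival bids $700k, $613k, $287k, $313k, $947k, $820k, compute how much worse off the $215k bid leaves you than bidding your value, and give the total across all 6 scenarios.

The deviation costs you only when the competing bid falls strictly between $215k and $365k; elsewhere both bids give the same outcome.
$700k: outcomes coincide → loss $0k.
$613k: outcomes coincide → loss $0k.
$287k: truthful payoff $78k, deviation payoff $0k → loss $78k.
$313k: truthful payoff $52k, deviation payoff $0k → loss $52k.
$947k: outcomes coincide → loss $0k.
$820k: outcomes coincide → loss $0k.
Total loss = $78k + $52k = $130k.

$130k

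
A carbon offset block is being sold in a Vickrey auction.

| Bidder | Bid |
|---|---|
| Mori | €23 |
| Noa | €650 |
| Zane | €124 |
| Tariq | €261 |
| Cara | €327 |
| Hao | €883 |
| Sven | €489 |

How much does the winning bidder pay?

€650

Highest bid: Hao at €883, so Hao wins.
Second-highest bid: Noa at €650 — that is the price the winner pays.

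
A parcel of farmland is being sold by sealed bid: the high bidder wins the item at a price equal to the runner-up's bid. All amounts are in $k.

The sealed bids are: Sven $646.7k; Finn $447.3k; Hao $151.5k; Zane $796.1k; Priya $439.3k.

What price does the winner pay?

Highest bid: Zane at $796.1k, so Zane wins.
Second-highest bid: Sven at $646.7k — that is the price the winner pays.

$646.7k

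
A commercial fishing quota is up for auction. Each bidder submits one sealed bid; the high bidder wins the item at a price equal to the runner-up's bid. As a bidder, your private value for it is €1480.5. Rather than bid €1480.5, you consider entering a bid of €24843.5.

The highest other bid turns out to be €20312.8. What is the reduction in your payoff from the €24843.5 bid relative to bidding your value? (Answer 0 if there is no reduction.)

€18832.3

Bidding your value €1480.5: you lose (since €1480.5 < €20312.8). Payoff €0.
Bidding €24843.5: you win and pay €20312.8. Payoff €1480.5 − €20312.8 = −€18832.3.
The competing bid €20312.8 lies between your value and your inflated bid, so overbidding wins an item priced above your value.
Loss from deviating = €0 − (−€18832.3) = €18832.3.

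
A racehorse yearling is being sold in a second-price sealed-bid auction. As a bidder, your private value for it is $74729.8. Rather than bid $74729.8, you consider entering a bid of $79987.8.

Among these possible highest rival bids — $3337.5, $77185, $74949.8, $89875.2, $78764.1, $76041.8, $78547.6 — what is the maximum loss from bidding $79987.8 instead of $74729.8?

$3337.5: same outcome either way → loss $0.
$77185: truthful gives $0, deviation gives −$2455.2 → loss $2455.2.
$74949.8: truthful gives $0, deviation gives −$220 → loss $220.
$89875.2: same outcome either way → loss $0.
$78764.1: truthful gives $0, deviation gives −$4034.3 → loss $4034.3.
$76041.8: truthful gives $0, deviation gives −$1312 → loss $1312.
$78547.6: truthful gives $0, deviation gives −$3817.8 → loss $3817.8.
Maximum loss: $4034.3.

$4034.3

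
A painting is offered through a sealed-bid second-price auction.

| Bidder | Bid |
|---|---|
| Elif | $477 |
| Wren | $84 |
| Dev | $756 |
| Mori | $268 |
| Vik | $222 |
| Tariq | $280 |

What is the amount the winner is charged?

$477

Highest bid: Dev at $756, so Dev wins.
Second-highest bid: Elif at $477 — that is the price the winner pays.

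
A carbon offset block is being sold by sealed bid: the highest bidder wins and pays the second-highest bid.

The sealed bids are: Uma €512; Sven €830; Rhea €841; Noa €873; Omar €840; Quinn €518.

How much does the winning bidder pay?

Highest bid: Noa at €873, so Noa wins.
Second-highest bid: Rhea at €841 — that is the price the winner pays.

€841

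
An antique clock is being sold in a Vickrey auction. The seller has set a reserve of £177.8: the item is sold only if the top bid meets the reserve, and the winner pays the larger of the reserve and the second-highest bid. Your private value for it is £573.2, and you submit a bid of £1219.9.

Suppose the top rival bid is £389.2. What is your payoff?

Your bid £1219.9 is the highest and exceeds the reserve.
Price = max(second-highest bid, reserve) = max(£389.2, £177.8) = £389.2.
Payoff = £573.2 − £389.2 = £184.

£184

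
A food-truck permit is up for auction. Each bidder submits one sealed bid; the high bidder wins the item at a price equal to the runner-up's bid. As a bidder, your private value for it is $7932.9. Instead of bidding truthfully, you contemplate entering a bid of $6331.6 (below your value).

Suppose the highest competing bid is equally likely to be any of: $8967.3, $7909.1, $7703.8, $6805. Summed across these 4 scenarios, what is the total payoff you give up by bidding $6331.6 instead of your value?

The deviation costs you only when the competing bid falls strictly between $6331.6 and $7932.9; elsewhere both bids give the same outcome.
$8967.3: outcomes coincide → loss $0.
$7909.1: truthful payoff $23.8, deviation payoff $0 → loss $23.8.
$7703.8: truthful payoff $229.1, deviation payoff $0 → loss $229.1.
$6805: truthful payoff $1127.9, deviation payoff $0 → loss $1127.9.
Total loss = $23.8 + $229.1 + $1127.9 = $1380.8.
In a second-price auction your bid sets only whether you win, not what you pay, so bidding your true value is weakly dominant.

$1380.8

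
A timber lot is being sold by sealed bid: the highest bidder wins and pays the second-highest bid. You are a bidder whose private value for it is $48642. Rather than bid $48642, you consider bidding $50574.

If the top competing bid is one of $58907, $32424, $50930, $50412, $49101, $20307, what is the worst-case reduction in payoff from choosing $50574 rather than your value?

$1770

$58907: same outcome either way → loss $0.
$32424: same outcome either way → loss $0.
$50930: same outcome either way → loss $0.
$50412: truthful gives $0, deviation gives −$1770 → loss $1770.
$49101: truthful gives $0, deviation gives −$459 → loss $459.
$20307: same outcome either way → loss $0.
Maximum loss: $1770.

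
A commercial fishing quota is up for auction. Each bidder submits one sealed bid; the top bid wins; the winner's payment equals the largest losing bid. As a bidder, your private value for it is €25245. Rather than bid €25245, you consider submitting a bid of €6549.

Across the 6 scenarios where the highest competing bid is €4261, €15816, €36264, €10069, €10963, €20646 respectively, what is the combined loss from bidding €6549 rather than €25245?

The deviation costs you only when the competing bid falls strictly between €6549 and €25245; elsewhere both bids give the same outcome.
€4261: outcomes coincide → loss €0.
€15816: truthful payoff €9429, deviation payoff €0 → loss €9429.
€36264: outcomes coincide → loss €0.
€10069: truthful payoff €15176, deviation payoff €0 → loss €15176.
€10963: truthful payoff €14282, deviation payoff €0 → loss €14282.
€20646: truthful payoff €4599, deviation payoff €0 → loss €4599.
Total loss = €9429 + €15176 + €14282 + €4599 = €43486.
In a second-price auction your bid sets only whether you win, not what you pay, so bidding your true value is weakly dominant.

€43486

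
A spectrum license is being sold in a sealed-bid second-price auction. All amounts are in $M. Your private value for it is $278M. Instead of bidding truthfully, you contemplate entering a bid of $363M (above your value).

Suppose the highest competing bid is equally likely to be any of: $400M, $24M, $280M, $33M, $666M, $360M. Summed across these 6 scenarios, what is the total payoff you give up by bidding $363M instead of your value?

The deviation costs you only when the competing bid falls strictly between $278M and $363M; elsewhere both bids give the same outcome.
$400M: outcomes coincide → loss $0M.
$24M: outcomes coincide → loss $0M.
$280M: truthful payoff $0M, deviation payoff −$2M → loss $2M.
$33M: outcomes coincide → loss $0M.
$666M: outcomes coincide → loss $0M.
$360M: truthful payoff $0M, deviation payoff −$82M → loss $82M.
Total loss = $2M + $82M = $84M.
Truthful bidding weakly dominates here: raising your bid can only win items priced above your value, and lowering it can only forfeit items priced below.

$84M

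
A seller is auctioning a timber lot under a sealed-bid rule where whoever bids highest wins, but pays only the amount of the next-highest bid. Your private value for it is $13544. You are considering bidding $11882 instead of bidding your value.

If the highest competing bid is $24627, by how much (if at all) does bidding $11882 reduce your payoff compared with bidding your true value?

Bidding your value $13544: you lose (since $13544 < $24627). Payoff $0.
Bidding $11882: you lose. Payoff $0.
Difference = $0 − $0 = $0; both bids lead to the same outcome because the competing bid is above both your value and your alternative bid.
Because the price is fixed by the runner-up's bid, deviating from your value can only change a good outcome into a bad one — never the reverse.

$0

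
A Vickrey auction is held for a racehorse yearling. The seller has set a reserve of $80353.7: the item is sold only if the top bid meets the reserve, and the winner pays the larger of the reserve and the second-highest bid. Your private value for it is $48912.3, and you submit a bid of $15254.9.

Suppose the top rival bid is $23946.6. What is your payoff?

Your bid $15254.9 is below the highest competing bid $23946.6, so you lose. Payoff $0.

$0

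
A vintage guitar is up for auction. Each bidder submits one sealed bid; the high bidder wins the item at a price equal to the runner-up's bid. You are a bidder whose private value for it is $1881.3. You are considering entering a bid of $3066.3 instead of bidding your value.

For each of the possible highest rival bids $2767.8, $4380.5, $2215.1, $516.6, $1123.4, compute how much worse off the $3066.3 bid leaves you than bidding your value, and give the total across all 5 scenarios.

The deviation costs you only when the competing bid falls strictly between $1881.3 and $3066.3; elsewhere both bids give the same outcome.
$2767.8: truthful payoff $0, deviation payoff −$886.5 → loss $886.5.
$4380.5: outcomes coincide → loss $0.
$2215.1: truthful payoff $0, deviation payoff −$333.8 → loss $333.8.
$516.6: outcomes coincide → loss $0.
$1123.4: outcomes coincide → loss $0.
Total loss = $886.5 + $333.8 = $1220.3.

$1220.3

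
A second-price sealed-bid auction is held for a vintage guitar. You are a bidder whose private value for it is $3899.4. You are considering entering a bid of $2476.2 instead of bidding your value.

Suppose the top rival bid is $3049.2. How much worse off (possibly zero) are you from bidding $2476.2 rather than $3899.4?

Bidding your value $3899.4: you win (since $3899.4 > $3049.2) and pay $3049.2. Payoff $850.2.
Bidding $2476.2: you lose. Payoff $0.
The competing bid $3049.2 lies between your shaded bid and your value, so underbidding forfeits an item you could have won at a profitable price.
Loss from deviating = $850.2 − ($0) = $850.2.

$850.2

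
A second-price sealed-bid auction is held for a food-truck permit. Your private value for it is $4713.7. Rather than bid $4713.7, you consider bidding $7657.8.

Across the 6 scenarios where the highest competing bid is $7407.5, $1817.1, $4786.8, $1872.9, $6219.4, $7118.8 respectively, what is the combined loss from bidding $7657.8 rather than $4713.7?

The deviation costs you only when the competing bid falls strictly between $4713.7 and $7657.8; elsewhere both bids give the same outcome.
$7407.5: truthful payoff $0, deviation payoff −$2693.8 → loss $2693.8.
$1817.1: outcomes coincide → loss $0.
$4786.8: truthful payoff $0, deviation payoff −$73.1 → loss $73.1.
$1872.9: outcomes coincide → loss $0.
$6219.4: truthful payoff $0, deviation payoff −$1505.7 → loss $1505.7.
$7118.8: truthful payoff $0, deviation payoff −$2405.1 → loss $2405.1.
Total loss = $2693.8 + $73.1 + $1505.7 + $2405.1 = $6677.7.

$6677.7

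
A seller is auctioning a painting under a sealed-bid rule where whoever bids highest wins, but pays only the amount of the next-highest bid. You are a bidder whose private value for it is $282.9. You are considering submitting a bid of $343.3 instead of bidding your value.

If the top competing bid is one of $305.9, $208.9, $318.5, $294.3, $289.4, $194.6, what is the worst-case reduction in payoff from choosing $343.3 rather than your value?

$305.9: truthful gives $0, deviation gives −$23 → loss $23.
$208.9: same outcome either way → loss $0.
$318.5: truthful gives $0, deviation gives −$35.6 → loss $35.6.
$294.3: truthful gives $0, deviation gives −$11.4 → loss $11.4.
$289.4: truthful gives $0, deviation gives −$6.5 → loss $6.5.
$194.6: same outcome either way → loss $0.
Maximum loss: $35.6.

$35.6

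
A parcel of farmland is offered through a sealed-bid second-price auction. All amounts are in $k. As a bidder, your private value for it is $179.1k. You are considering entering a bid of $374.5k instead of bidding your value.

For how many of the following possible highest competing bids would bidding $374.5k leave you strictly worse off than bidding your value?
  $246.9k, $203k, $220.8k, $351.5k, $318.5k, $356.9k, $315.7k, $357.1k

8

The deviation hurts exactly when the highest competing bid lies strictly between $179.1k and $374.5k — overbidding then wins at a price above your value.
$246.9k: inside the interval → strictly worse (loss $67.8k).
$203k: inside the interval → strictly worse (loss $23.9k).
$220.8k: inside the interval → strictly worse (loss $41.7k).
$351.5k: inside the interval → strictly worse (loss $172.4k).
$318.5k: inside the interval → strictly worse (loss $139.4k).
$356.9k: inside the interval → strictly worse (loss $177.8k).
$315.7k: inside the interval → strictly worse (loss $136.6k).
$357.1k: inside the interval → strictly worse (loss $178k).
Count: 8.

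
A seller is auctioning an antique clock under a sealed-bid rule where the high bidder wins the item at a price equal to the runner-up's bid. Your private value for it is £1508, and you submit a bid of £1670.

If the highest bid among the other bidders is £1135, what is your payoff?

£373

Your bid £1670 exceeds the highest competing bid £1135, so you win.
In a second-price auction the winner pays the second-highest bid, £1135.
Payoff = value − price = £1508 − £1135 = £373.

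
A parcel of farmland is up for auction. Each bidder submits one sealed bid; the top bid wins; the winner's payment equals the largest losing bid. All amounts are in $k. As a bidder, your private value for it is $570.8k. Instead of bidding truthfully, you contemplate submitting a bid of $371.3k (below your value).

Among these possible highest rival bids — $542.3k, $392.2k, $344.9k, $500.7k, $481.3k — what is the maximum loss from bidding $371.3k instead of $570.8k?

$178.6k

$542.3k: truthful gives $28.5k, deviation gives $0k → loss $28.5k.
$392.2k: truthful gives $178.6k, deviation gives $0k → loss $178.6k.
$344.9k: same outcome either way → loss $0k.
$500.7k: truthful gives $70.1k, deviation gives $0k → loss $70.1k.
$481.3k: truthful gives $89.5k, deviation gives $0k → loss $89.5k.
Maximum loss: $178.6k.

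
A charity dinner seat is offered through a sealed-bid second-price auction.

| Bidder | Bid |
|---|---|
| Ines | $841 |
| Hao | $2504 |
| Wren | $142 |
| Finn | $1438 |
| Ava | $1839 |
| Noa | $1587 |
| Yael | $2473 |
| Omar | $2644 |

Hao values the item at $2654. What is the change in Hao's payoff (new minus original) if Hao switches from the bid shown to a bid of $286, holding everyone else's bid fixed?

$0

The highest bid among the other bidders is $2644; Hao's bid doesn't change that.
Original bid $2504: Hao is not highest (top rival bid is $2644); payoff $0.
Alternative bid $286: Hao is not highest (top rival bid is $2644); payoff $0.
Change in payoff = $0 − ($0) = $0.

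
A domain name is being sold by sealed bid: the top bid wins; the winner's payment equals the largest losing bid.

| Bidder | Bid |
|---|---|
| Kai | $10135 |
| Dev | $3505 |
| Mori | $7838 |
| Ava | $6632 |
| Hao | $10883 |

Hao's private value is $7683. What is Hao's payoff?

−$2452

Highest bid: Hao at $10883, so Hao wins.
Second-highest bid: Kai at $10135 — that is the price the winner pays.
Hao's payoff = value − price = $7683 − $10135 = −$2452.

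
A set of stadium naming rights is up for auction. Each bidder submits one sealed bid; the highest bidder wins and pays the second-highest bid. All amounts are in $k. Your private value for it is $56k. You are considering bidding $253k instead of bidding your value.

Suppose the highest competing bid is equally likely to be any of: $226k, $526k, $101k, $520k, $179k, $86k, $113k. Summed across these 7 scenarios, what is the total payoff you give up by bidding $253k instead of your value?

The deviation costs you only when the competing bid falls strictly between $56k and $253k; elsewhere both bids give the same outcome.
$226k: truthful payoff $0k, deviation payoff −$170k → loss $170k.
$526k: outcomes coincide → loss $0k.
$101k: truthful payoff $0k, deviation payoff −$45k → loss $45k.
$520k: outcomes coincide → loss $0k.
$179k: truthful payoff $0k, deviation payoff −$123k → loss $123k.
$86k: truthful payoff $0k, deviation payoff −$30k → loss $30k.
$113k: truthful payoff $0k, deviation payoff −$57k → loss $57k.
Total loss = $170k + $45k + $123k + $30k + $57k = $425k.

$425k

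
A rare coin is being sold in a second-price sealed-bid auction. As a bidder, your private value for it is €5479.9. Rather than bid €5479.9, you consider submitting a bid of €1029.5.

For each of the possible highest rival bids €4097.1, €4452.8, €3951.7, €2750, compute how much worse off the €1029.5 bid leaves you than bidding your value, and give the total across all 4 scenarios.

The deviation costs you only when the competing bid falls strictly between €1029.5 and €5479.9; elsewhere both bids give the same outcome.
€4097.1: truthful payoff €1382.8, deviation payoff €0 → loss €1382.8.
€4452.8: truthful payoff €1027.1, deviation payoff €0 → loss €1027.1.
€3951.7: truthful payoff €1528.2, deviation payoff €0 → loss €1528.2.
€2750: truthful payoff €2729.9, deviation payoff €0 → loss €2729.9.
Total loss = €1382.8 + €1027.1 + €1528.2 + €2729.9 = €6668.

€6668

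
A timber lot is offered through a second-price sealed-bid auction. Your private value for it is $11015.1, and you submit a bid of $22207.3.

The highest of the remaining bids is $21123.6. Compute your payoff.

Your bid $22207.3 exceeds the highest competing bid $21123.6, so you win.
In a second-price auction the winner pays the second-highest bid, $21123.6.
Payoff = value − price = $11015.1 − $21123.6 = −$10108.5.

−$10108.5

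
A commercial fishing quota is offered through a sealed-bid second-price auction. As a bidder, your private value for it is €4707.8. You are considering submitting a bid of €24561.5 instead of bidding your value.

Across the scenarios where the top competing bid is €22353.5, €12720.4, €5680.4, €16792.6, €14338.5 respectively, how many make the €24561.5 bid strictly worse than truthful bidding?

The deviation hurts exactly when the highest competing bid lies strictly between €4707.8 and €24561.5 — overbidding then wins at a price above your value.
€22353.5: inside the interval → strictly worse (loss €17645.7).
€12720.4: inside the interval → strictly worse (loss €8012.6).
€5680.4: inside the interval → strictly worse (loss €972.6).
€16792.6: inside the interval → strictly worse (loss €12084.8).
€14338.5: inside the interval → strictly worse (loss €9630.7).
Count: 5.

5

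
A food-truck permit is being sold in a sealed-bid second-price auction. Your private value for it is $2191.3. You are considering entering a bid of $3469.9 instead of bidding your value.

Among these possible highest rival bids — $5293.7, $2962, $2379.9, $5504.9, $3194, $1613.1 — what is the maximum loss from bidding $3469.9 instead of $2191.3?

$1002.7

$5293.7: same outcome either way → loss $0.
$2962: truthful gives $0, deviation gives −$770.7 → loss $770.7.
$2379.9: truthful gives $0, deviation gives −$188.6 → loss $188.6.
$5504.9: same outcome either way → loss $0.
$3194: truthful gives $0, deviation gives −$1002.7 → loss $1002.7.
$1613.1: same outcome either way → loss $0.
Maximum loss: $1002.7.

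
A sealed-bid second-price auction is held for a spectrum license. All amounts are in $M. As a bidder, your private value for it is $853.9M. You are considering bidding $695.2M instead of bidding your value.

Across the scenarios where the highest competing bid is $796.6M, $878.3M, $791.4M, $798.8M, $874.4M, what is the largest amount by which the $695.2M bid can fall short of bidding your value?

$62.5M

$796.6M: truthful gives $57.3M, deviation gives $0M → loss $57.3M.
$878.3M: same outcome either way → loss $0M.
$791.4M: truthful gives $62.5M, deviation gives $0M → loss $62.5M.
$798.8M: truthful gives $55.1M, deviation gives $0M → loss $55.1M.
$874.4M: same outcome either way → loss $0M.
Maximum loss: $62.5M.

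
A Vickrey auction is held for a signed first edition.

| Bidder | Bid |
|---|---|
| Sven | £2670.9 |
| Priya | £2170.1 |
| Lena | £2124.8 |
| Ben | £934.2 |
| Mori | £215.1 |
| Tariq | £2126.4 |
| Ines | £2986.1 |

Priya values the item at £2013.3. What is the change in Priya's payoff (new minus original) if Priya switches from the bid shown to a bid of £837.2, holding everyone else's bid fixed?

£0

The highest bid among the other bidders is £2986.1; Priya's bid doesn't change that.
Original bid £2170.1: Priya is not highest (top rival bid is £2986.1); payoff £0.
Alternative bid £837.2: Priya is not highest (top rival bid is £2986.1); payoff £0.
Change in payoff = £0 − (£0) = £0.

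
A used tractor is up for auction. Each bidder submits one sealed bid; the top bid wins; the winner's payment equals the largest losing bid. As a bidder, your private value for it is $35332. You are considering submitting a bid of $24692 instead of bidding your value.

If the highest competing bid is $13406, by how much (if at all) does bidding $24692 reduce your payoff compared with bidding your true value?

Bidding your value $35332: you win (since $35332 > $13406) and pay $13406. Payoff $21926.
Bidding $24692: you win and pay $13406. Payoff $35332 − $13406 = $21926.
Difference = $21926 − $21926 = $0; both bids lead to the same outcome because the competing bid is below both your value and your alternative bid.

$0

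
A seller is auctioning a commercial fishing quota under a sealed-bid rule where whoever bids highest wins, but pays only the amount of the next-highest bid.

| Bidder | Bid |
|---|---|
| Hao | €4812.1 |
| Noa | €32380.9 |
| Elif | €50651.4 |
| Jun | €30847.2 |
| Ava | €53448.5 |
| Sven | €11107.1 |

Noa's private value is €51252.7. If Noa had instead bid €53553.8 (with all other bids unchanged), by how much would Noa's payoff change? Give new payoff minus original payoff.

−€2195.8

The highest bid among the other bidders is €53448.5; Noa's bid doesn't change that.
Original bid €32380.9: Noa is not highest (top rival bid is €53448.5); payoff €0.
Alternative bid €53553.8: Noa is highest, pays the top rival bid €53448.5; payoff €51252.7 − €53448.5 = −€2195.8.
Change in payoff = −€2195.8 − (€0) = −€2195.8.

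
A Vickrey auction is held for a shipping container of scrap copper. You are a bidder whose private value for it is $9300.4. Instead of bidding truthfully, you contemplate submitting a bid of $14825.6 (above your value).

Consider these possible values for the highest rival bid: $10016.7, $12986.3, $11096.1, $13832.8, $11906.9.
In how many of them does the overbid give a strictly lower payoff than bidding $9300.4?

The deviation hurts exactly when the highest competing bid lies strictly between $9300.4 and $14825.6 — overbidding then wins at a price above your value.
$10016.7: inside the interval → strictly worse (loss $716.3).
$12986.3: inside the interval → strictly worse (loss $3685.9).
$11096.1: inside the interval → strictly worse (loss $1795.7).
$13832.8: inside the interval → strictly worse (loss $4532.4).
$11906.9: inside the interval → strictly worse (loss $2606.5).
Count: 5.

5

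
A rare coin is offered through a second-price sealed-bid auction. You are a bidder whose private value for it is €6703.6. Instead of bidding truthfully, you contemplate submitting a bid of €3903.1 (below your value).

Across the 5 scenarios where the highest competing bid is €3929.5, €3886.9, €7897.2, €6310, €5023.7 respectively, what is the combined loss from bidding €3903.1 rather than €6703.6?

The deviation costs you only when the competing bid falls strictly between €3903.1 and €6703.6; elsewhere both bids give the same outcome.
€3929.5: truthful payoff €2774.1, deviation payoff €0 → loss €2774.1.
€3886.9: outcomes coincide → loss €0.
€7897.2: outcomes coincide → loss €0.
€6310: truthful payoff €393.6, deviation payoff €0 → loss €393.6.
€5023.7: truthful payoff €1679.9, deviation payoff €0 → loss €1679.9.
Total loss = €2774.1 + €393.6 + €1679.9 = €4847.6.

€4847.6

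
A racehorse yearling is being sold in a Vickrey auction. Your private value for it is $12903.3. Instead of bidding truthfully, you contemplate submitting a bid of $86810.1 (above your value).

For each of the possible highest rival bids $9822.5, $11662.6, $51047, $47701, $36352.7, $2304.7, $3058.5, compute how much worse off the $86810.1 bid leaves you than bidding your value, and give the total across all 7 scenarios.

The deviation costs you only when the competing bid falls strictly between $12903.3 and $86810.1; elsewhere both bids give the same outcome.
$9822.5: outcomes coincide → loss $0.
$11662.6: outcomes coincide → loss $0.
$51047: truthful payoff $0, deviation payoff −$38143.7 → loss $38143.7.
$47701: truthful payoff $0, deviation payoff −$34797.7 → loss $34797.7.
$36352.7: truthful payoff $0, deviation payoff −$23449.4 → loss $23449.4.
$2304.7: outcomes coincide → loss $0.
$3058.5: outcomes coincide → loss $0.
Total loss = $38143.7 + $34797.7 + $23449.4 = $96390.8.

$96390.8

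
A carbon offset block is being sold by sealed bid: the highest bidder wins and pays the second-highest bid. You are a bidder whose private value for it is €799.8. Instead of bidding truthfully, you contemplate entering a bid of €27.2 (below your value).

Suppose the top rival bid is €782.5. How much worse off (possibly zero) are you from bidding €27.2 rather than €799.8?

Bidding your value €799.8: you win (since €799.8 > €782.5) and pay €782.5. Payoff €17.3.
Bidding €27.2: you lose. Payoff €0.
The competing bid €782.5 lies between your shaded bid and your value, so underbidding forfeits an item you could have won at a profitable price.
Loss from deviating = €17.3 − (€0) = €17.3.
Truthful bidding weakly dominates here: raising your bid can only win items priced above your value, and lowering it can only forfeit items priced below.

€17.3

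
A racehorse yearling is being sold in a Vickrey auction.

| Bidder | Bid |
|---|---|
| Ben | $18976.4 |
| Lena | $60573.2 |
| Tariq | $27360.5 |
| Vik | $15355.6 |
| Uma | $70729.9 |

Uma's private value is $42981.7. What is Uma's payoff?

Highest bid: Uma at $70729.9, so Uma wins.
Second-highest bid: Lena at $60573.2 — that is the price the winner pays.
Uma's payoff = value − price = $42981.7 − $60573.2 = −$17591.5.

−$17591.5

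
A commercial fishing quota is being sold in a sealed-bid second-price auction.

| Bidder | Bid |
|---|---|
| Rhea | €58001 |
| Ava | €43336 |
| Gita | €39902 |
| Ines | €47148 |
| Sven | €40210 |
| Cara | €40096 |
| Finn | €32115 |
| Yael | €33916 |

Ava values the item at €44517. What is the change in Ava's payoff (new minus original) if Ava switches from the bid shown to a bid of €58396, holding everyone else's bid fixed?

−€13484

The highest bid among the other bidders is €58001; Ava's bid doesn't change that.
Original bid €43336: Ava is not highest (top rival bid is €58001); payoff €0.
Alternative bid €58396: Ava is highest, pays the top rival bid €58001; payoff €44517 − €58001 = −€13484.
Change in payoff = −€13484 − (€0) = −€13484.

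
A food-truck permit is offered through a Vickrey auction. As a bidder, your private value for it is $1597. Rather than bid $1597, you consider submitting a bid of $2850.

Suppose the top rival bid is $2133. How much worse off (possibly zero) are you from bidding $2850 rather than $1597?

Bidding your value $1597: you lose (since $1597 < $2133). Payoff $0.
Bidding $2850: you win and pay $2133. Payoff $1597 − $2133 = −$536.
The competing bid $2133 lies between your value and your inflated bid, so overbidding wins an item priced above your value.
Loss from deviating = $0 − (−$536) = $536.
Truthful bidding weakly dominates here: raising your bid can only win items priced above your value, and lowering it can only forfeit items priced below.

$536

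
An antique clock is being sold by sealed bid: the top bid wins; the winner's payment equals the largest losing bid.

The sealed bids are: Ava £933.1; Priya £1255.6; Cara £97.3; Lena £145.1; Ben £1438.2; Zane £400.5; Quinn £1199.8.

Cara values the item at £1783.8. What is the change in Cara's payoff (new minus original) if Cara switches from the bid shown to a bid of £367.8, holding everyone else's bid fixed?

The highest bid among the other bidders is £1438.2; Cara's bid doesn't change that.
Original bid £97.3: Cara is not highest (top rival bid is £1438.2); payoff £0.
Alternative bid £367.8: Cara is not highest (top rival bid is £1438.2); payoff £0.
Change in payoff = £0 − (£0) = £0.

£0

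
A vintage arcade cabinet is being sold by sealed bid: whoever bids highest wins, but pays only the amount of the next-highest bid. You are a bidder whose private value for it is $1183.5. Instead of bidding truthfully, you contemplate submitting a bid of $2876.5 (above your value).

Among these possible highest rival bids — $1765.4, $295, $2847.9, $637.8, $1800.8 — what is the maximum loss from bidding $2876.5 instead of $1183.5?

$1765.4: truthful gives $0, deviation gives −$581.9 → loss $581.9.
$295: same outcome either way → loss $0.
$2847.9: truthful gives $0, deviation gives −$1664.4 → loss $1664.4.
$637.8: same outcome either way → loss $0.
$1800.8: truthful gives $0, deviation gives −$617.3 → loss $617.3.
Maximum loss: $1664.4.

$1664.4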